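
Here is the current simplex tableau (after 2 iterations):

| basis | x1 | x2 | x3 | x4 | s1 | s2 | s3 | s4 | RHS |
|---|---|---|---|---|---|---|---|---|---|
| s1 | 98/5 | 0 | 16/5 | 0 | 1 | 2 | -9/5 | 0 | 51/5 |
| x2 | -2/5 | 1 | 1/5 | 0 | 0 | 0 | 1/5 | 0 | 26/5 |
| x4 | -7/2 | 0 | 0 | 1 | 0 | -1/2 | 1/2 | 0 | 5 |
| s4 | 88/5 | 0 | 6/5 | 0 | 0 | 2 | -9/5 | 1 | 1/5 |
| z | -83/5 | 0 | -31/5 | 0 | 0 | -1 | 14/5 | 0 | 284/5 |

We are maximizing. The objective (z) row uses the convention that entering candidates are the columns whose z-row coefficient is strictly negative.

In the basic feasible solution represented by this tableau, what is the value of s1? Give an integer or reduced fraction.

51/5

s1 is basic (row 1); its value is the RHS of that row: 51/5.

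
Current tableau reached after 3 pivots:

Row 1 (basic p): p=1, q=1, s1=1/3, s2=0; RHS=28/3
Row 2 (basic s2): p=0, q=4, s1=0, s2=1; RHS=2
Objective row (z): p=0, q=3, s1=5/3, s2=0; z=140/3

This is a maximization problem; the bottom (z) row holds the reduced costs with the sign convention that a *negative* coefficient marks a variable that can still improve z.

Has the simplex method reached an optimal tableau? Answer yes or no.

No objective-row coefficient is strictly negative, so no entering variable exists; the tableau is optimal.

yes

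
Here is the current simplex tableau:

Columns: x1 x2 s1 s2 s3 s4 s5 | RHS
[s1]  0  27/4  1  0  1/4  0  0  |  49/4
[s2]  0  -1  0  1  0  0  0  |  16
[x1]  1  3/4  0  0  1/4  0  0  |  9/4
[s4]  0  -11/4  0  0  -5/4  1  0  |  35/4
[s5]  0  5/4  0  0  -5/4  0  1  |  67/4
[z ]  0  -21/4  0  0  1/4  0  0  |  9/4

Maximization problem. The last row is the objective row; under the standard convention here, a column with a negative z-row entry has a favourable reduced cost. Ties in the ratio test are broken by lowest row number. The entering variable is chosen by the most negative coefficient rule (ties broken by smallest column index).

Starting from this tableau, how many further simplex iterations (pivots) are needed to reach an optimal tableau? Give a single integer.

pivot: x2 in, s1 out → z = 106/9
No improving column remains; optimal.

1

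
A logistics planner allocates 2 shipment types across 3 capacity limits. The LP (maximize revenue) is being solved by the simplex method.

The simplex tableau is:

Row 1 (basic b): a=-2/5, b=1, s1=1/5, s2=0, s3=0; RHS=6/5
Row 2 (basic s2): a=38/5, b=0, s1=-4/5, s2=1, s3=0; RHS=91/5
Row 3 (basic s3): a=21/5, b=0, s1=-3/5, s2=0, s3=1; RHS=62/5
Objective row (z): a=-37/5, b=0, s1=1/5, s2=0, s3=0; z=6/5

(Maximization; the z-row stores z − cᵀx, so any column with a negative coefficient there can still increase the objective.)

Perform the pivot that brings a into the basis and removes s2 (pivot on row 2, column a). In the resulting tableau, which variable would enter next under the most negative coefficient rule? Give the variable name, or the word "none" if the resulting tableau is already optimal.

s1

Pivot element 38/5. New z-row = old z-row − (-37/5)·(row 2/(38/5)).
Updated z-row coefficients: a: 0, b: 0, s1: -11/19, s2: 37/38, s3: 0.
The most negative is -11/19 in column s1, so s1 would enter next.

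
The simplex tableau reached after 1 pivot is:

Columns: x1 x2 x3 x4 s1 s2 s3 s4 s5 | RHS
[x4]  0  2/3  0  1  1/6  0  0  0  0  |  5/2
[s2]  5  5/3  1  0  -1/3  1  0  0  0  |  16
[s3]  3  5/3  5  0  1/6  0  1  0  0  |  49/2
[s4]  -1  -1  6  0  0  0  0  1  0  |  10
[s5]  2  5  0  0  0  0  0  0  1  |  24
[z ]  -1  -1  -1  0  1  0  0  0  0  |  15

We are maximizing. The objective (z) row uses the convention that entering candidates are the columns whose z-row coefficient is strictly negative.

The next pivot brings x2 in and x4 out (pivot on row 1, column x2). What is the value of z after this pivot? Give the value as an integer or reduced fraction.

Minimum ratio for x2: (5/2)/(2/3) = 15/4.
z changes by −(z-row coeff of x2)·ratio = −(-1)·(15/4) = 15/4.
New z = 15 + (15/4) = 75/4.

75/4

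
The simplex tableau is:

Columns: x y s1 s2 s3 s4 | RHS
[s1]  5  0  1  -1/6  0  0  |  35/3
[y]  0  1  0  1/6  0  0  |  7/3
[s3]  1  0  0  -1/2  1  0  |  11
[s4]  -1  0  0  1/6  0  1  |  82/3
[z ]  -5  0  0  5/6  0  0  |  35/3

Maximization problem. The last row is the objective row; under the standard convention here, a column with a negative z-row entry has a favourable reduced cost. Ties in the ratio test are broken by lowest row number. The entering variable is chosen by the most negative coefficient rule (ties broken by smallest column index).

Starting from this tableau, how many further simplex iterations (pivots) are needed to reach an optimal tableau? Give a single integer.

1

pivot: x in, s1 out → z = 70/3
No improving column remains; optimal.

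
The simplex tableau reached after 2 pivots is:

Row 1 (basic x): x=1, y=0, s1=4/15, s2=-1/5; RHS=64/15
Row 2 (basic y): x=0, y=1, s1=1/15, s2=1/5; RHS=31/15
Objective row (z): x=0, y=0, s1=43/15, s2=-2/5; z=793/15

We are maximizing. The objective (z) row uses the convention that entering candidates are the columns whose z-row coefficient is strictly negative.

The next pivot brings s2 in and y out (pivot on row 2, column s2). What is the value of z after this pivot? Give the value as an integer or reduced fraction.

Minimum ratio for s2: (31/15)/(1/5) = 31/3.
z changes by −(z-row coeff of s2)·ratio = −(-2/5)·(31/3) = 62/15.
New z = 793/15 + (62/15) = 57.

57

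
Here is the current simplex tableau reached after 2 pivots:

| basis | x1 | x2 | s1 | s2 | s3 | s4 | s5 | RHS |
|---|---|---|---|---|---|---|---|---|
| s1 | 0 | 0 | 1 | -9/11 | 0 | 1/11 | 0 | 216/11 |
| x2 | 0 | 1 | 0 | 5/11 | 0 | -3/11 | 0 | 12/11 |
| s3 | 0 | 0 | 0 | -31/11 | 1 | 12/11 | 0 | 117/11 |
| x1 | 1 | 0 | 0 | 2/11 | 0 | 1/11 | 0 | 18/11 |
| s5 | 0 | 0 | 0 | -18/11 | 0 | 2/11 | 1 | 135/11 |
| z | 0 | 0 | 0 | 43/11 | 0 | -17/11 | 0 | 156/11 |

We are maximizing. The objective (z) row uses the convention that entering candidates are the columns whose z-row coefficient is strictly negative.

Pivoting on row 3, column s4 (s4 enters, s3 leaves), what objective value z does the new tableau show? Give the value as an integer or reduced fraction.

Minimum ratio for s4: (117/11)/(12/11) = 39/4.
z changes by −(z-row coeff of s4)·ratio = −(-17/11)·(39/4) = 663/44.
New z = 156/11 + (663/44) = 117/4.

117/4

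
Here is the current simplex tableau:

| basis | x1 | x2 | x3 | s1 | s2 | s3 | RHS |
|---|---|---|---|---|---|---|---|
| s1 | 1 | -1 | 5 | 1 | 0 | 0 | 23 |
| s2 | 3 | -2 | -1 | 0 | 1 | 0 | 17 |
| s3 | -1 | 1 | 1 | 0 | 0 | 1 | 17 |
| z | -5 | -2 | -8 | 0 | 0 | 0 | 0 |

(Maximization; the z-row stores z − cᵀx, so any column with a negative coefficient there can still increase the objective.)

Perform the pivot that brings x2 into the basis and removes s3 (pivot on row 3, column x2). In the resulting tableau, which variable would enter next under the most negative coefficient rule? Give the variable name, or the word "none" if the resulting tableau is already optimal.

x1

Pivot element 1. New z-row = old z-row − (-2)·(row 3/1).
Updated z-row coefficients: x1: -7, x2: 0, x3: -6, s1: 0, s2: 0, s3: 2.
The most negative is -7 in column x1, so x1 would enter next.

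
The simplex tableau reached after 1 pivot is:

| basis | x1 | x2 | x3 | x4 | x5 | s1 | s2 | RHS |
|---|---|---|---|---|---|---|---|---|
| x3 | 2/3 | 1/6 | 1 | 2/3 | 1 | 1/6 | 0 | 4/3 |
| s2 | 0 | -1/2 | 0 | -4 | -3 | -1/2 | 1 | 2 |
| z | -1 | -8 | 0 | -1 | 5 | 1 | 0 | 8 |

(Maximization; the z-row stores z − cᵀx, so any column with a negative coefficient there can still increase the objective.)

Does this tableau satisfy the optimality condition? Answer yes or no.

Column x1 has objective-row coefficient -1, which is negative; an improving pivot exists, so not yet optimal.

no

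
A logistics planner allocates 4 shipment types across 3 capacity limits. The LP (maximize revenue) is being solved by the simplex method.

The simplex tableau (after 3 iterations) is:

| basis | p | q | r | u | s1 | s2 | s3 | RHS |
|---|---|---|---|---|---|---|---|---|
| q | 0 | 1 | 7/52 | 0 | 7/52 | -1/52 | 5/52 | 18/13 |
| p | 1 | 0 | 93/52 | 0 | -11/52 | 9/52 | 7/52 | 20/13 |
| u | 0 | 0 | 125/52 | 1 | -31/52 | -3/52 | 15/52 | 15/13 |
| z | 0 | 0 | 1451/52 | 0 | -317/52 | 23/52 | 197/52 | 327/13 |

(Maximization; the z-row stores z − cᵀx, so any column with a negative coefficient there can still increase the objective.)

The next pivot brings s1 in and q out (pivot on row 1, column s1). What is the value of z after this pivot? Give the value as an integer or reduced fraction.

615/7

Minimum ratio for s1: (18/13)/(7/52) = 72/7.
z changes by −(z-row coeff of s1)·ratio = −(-317/52)·(72/7) = 5706/91.
New z = 327/13 + (5706/91) = 615/7.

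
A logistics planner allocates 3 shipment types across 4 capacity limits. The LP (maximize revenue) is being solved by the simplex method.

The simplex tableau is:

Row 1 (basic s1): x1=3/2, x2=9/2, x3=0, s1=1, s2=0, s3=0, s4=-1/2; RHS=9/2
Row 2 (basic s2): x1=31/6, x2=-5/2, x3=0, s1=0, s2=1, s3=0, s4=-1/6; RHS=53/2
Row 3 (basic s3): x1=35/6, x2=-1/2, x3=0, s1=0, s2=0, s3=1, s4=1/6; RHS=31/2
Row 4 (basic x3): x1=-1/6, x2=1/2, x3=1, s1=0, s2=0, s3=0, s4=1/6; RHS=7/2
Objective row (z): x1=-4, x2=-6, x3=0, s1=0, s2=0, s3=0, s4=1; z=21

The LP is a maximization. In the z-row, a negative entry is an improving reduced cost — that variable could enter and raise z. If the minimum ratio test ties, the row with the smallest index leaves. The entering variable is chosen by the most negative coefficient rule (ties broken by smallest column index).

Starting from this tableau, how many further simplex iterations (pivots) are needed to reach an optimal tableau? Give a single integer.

pivot: x2 in, s1 out → z = 27
pivot: x1 in, s3 out → z = 97/3
No improving column remains; optimal.

2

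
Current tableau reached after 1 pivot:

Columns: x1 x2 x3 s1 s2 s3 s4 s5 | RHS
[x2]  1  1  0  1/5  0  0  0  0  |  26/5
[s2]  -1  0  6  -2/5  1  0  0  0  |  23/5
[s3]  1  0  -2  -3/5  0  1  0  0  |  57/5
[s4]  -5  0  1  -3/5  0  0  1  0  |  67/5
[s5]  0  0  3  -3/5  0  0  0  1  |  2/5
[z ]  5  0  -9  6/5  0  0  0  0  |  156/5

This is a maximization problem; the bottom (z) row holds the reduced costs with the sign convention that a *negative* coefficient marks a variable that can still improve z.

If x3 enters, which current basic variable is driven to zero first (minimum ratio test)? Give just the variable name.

s5

Ratios: row 1 (x2): entry 0 ≤ 0, skip; row 2 (s2): (23/5)/6 = 23/30; row 3 (s3): entry -2 ≤ 0, skip; row 4 (s4): (67/5)/1 = 67/5; row 5 (s5): (2/5)/3 = 2/15.
Minimum ratio 2/15 is in the s5 row, so s5 leaves.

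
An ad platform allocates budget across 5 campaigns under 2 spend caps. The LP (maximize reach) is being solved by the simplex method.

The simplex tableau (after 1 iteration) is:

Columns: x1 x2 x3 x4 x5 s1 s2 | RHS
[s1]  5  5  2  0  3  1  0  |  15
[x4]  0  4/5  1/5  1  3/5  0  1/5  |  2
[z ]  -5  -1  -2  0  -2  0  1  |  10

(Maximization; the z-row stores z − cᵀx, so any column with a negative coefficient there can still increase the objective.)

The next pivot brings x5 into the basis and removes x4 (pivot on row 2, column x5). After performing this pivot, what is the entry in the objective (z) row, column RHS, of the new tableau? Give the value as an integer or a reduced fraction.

Pivot element is row 2, column x5: 3/5.
Normalize row 2: new (row 2, RHS) = 2/(3/5) = 10/3.
z-row ← z-row − (-2)·(new row 2): 10 − (-2)·(10/3) = 50/3.

50/3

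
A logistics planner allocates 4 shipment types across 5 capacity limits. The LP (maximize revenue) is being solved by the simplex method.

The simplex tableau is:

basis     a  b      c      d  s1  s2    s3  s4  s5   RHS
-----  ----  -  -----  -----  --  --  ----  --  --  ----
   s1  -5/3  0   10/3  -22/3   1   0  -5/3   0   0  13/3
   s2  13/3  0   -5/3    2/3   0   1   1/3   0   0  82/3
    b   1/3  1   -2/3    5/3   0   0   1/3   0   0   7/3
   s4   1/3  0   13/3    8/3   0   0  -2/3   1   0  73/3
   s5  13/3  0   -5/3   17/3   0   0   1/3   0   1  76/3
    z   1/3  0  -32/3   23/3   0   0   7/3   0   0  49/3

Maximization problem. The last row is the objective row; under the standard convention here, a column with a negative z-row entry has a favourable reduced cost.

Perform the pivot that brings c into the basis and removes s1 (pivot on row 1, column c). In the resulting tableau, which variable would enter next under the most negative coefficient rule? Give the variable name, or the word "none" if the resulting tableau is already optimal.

d

Pivot element 10/3. New z-row = old z-row − (-32/3)·(row 1/(10/3)).
Updated z-row coefficients: a: -5, b: 0, c: 0, d: -79/5, s1: 16/5, s2: 0, s3: -3, s4: 0, s5: 0.
The most negative is -79/5 in column d, so d would enter next.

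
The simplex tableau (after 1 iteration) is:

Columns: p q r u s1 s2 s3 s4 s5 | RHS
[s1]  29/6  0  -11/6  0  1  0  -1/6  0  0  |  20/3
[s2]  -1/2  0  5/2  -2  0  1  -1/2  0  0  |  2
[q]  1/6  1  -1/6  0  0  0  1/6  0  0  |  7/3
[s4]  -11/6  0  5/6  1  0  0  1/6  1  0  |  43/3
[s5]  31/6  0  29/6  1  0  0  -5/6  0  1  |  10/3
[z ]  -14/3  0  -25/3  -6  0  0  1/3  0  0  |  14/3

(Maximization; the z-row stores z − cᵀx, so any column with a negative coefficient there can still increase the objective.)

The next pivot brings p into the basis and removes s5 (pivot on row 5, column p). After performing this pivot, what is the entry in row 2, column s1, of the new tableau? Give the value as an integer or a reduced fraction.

Pivot element is row 5, column p: 31/6.
Normalize row 5: new (row 5, s1) = 0/(31/6) = 0.
row 2 ← row 2 − (-1/2)·(new row 5): 0 − (-1/2)·0 = 0.

0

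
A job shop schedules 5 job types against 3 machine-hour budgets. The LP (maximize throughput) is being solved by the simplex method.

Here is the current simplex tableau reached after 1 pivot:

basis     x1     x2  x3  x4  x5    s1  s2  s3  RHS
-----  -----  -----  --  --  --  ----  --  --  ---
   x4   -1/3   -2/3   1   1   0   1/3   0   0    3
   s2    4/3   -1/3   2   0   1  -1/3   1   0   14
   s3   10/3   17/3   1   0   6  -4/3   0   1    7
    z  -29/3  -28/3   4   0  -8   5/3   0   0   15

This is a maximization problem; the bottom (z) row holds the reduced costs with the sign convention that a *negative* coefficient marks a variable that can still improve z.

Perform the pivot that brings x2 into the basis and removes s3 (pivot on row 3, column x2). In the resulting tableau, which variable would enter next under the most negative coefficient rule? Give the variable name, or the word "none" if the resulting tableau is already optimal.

x1

Pivot element 17/3. New z-row = old z-row − (-28/3)·(row 3/(17/3)).
Updated z-row coefficients: x1: -71/17, x2: 0, x3: 96/17, x4: 0, x5: 32/17, s1: -9/17, s2: 0, s3: 28/17.
The most negative is -71/17 in column x1, so x1 would enter next.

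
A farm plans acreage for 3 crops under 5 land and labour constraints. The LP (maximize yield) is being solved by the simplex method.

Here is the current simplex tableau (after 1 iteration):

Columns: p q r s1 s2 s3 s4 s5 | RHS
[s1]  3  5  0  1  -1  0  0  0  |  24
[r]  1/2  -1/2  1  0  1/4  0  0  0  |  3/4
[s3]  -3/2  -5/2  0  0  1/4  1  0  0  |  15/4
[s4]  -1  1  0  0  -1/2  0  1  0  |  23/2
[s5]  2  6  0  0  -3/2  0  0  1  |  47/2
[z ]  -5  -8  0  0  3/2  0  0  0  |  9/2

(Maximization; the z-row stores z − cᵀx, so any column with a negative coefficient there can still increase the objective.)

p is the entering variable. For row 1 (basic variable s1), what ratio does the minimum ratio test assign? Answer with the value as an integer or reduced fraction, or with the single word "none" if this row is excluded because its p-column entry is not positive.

8

Ratio = RHS / (p entry) = 24 / 3 = 8.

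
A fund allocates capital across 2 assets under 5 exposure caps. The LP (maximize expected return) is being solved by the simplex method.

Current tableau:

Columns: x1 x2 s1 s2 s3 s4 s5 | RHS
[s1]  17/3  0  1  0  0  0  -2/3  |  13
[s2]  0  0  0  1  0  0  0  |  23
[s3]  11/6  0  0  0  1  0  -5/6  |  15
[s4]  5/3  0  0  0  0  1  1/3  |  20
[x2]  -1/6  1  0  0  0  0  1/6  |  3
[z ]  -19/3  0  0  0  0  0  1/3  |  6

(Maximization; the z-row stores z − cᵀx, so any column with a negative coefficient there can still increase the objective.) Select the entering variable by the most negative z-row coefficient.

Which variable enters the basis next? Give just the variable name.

x1

Objective-row coefficients: x1: -19/3, x2: 0, s1: 0, s2: 0, s3: 0, s4: 0, s5: 1/3.
The most negative is -19/3 in column x1, so x1 enters.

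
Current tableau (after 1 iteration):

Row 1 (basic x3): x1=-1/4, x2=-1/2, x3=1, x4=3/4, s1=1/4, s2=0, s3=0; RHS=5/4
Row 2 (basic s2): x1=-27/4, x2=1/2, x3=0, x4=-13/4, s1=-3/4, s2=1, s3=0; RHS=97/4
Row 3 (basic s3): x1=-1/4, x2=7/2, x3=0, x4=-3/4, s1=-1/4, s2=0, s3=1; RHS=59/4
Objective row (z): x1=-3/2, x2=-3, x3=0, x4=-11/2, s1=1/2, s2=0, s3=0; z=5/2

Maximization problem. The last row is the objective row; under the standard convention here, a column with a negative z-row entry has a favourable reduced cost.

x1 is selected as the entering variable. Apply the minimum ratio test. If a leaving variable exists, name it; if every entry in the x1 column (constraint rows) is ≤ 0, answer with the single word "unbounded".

x1-column entries: row 1: -1/4, row 2: -27/4, row 3: -1/4. All ≤ 0, so x1 can increase without bound; the LP is unbounded in this direction.

unbounded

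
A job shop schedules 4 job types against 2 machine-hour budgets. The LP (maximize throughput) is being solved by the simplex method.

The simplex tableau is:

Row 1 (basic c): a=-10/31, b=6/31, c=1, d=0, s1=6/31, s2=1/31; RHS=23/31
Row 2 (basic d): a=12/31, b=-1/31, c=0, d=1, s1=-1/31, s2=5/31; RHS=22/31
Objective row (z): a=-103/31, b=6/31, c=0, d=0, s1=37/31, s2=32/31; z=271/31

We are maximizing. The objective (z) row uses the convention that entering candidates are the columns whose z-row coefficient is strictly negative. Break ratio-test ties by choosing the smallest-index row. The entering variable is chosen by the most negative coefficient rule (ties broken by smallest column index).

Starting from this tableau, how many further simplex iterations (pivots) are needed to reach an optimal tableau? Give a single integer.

2

pivot: a in, d out → z = 89/6
pivot: b in, c out → z = 31/2
No improving column remains; optimal.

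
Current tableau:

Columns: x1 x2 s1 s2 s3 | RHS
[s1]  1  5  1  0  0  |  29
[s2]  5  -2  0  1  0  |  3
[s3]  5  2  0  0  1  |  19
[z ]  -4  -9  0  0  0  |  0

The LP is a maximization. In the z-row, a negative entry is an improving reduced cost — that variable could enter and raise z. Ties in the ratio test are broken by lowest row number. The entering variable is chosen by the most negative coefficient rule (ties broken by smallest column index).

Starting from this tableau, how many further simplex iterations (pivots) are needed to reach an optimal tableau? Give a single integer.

2

pivot: x2 in, s1 out → z = 261/5
pivot: x1 in, s3 out → z = 1282/23
No improving column remains; optimal.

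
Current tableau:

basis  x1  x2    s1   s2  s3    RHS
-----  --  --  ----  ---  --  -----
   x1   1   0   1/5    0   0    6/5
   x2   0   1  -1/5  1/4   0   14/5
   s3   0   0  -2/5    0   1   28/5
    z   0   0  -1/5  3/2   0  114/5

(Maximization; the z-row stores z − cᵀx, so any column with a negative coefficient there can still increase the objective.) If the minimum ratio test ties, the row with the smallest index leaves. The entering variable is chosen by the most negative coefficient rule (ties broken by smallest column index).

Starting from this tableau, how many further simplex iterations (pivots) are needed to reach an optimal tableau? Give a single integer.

pivot: s1 in, x1 out → z = 24
No improving column remains; optimal.

1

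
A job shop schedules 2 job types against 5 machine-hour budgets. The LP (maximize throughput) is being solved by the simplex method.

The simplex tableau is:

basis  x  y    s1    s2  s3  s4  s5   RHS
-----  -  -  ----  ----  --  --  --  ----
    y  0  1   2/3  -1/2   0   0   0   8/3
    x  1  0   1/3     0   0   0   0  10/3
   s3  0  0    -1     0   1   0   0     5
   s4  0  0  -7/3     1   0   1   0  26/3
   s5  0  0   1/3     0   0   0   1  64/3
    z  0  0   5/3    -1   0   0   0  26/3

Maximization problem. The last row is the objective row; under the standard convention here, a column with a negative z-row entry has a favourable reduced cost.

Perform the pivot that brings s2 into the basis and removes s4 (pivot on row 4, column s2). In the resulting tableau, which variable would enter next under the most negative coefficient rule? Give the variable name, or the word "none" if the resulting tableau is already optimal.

Pivot element 1. New z-row = old z-row − (-1)·(row 4/1).
Updated z-row coefficients: x: 0, y: 0, s1: -2/3, s2: 0, s3: 0, s4: 1, s5: 0.
The most negative is -2/3 in column s1, so s1 would enter next.

s1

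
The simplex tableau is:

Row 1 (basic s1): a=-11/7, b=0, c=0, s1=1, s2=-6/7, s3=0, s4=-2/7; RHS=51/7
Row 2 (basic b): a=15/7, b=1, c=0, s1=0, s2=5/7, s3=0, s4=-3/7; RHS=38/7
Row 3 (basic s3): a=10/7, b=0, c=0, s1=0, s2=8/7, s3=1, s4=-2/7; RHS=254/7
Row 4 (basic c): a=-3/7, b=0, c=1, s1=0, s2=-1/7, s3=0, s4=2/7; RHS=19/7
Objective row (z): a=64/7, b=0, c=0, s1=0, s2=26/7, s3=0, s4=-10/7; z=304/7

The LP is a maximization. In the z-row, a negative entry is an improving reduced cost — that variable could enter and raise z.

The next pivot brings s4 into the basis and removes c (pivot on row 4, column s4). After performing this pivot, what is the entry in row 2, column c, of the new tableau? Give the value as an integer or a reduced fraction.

Pivot element is row 4, column s4: 2/7.
Normalize row 4: new (row 4, c) = 1/(2/7) = 7/2.
row 2 ← row 2 − (-3/7)·(new row 4): 0 − (-3/7)·(7/2) = 3/2.

3/2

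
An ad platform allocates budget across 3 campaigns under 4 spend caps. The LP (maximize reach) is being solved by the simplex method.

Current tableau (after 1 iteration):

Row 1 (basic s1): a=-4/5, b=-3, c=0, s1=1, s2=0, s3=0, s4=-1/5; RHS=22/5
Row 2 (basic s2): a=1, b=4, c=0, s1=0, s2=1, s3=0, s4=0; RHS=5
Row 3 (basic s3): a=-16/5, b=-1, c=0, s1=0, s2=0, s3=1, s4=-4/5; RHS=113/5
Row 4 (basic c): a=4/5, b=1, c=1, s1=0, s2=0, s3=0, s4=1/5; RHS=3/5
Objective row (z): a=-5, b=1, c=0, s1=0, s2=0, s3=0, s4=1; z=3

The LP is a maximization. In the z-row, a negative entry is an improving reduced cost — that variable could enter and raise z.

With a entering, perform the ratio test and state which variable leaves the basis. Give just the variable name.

c

Ratios: row 1 (s1): entry -4/5 ≤ 0, skip; row 2 (s2): 5/1 = 5; row 3 (s3): entry -16/5 ≤ 0, skip; row 4 (c): (3/5)/(4/5) = 3/4.
Minimum ratio 3/4 is in the c row, so c leaves.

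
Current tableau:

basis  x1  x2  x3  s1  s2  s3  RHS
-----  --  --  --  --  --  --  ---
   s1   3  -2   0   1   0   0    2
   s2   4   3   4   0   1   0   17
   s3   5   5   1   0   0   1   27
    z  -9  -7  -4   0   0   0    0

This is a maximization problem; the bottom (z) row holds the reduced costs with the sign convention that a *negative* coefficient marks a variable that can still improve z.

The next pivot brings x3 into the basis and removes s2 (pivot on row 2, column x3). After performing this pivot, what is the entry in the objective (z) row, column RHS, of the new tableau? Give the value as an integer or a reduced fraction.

Pivot element is row 2, column x3: 4.
Normalize row 2: new (row 2, RHS) = 17/4 = 17/4.
z-row ← z-row − (-4)·(new row 2): 0 − (-4)·(17/4) = 17.

17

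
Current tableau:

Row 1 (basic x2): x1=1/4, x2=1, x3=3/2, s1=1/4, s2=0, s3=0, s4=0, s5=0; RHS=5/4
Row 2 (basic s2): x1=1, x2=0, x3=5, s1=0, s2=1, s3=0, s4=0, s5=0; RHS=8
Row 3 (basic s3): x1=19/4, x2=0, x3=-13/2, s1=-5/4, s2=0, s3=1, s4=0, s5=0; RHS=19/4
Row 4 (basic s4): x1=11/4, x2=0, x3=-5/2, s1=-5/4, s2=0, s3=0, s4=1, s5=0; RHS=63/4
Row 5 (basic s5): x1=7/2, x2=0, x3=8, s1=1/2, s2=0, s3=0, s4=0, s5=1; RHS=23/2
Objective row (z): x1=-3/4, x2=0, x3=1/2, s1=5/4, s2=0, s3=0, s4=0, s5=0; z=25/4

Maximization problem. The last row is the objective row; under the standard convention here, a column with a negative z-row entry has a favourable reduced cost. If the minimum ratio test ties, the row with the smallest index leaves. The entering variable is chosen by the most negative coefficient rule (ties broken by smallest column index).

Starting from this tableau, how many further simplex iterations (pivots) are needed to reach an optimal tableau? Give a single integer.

pivot: x1 in, s3 out → z = 7
pivot: x3 in, x2 out → z = 51/7
No improving column remains; optimal.

2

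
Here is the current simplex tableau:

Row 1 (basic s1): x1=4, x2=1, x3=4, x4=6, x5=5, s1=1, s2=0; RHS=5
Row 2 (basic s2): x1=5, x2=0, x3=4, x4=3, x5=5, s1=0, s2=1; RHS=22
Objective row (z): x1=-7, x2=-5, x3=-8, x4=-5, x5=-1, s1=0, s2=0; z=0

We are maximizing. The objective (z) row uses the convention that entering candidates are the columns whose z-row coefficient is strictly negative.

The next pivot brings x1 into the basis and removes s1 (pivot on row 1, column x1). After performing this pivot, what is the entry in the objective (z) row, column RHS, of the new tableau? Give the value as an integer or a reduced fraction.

35/4

Pivot element is row 1, column x1: 4.
Normalize row 1: new (row 1, RHS) = 5/4 = 5/4.
z-row ← z-row − (-7)·(new row 1): 0 − (-7)·(5/4) = 35/4.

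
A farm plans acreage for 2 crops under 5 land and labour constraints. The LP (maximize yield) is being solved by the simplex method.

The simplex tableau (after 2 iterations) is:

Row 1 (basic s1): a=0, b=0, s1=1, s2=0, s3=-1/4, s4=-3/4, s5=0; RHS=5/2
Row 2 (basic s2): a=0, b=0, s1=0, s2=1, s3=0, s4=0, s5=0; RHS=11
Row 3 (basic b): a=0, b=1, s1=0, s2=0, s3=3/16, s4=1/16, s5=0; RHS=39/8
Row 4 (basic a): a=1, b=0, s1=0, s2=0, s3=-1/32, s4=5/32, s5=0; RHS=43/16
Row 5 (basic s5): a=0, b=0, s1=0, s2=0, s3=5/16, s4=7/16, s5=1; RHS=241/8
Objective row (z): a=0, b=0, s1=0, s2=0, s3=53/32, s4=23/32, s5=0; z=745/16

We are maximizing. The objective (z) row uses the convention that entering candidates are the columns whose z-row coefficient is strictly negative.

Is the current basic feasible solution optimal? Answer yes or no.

No objective-row coefficient is strictly negative, so no entering variable exists; the tableau is optimal.

yes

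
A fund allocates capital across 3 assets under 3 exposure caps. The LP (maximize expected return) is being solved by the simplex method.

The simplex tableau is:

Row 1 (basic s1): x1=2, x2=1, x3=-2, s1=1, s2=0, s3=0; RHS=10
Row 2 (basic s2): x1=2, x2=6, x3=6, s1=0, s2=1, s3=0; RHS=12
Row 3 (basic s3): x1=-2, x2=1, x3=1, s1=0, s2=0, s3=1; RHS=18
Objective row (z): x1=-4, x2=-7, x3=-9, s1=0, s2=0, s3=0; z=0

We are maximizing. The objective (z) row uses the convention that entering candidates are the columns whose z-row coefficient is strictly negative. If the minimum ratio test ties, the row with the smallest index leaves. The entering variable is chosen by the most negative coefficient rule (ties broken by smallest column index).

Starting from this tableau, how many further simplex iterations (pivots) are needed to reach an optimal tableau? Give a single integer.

pivot: x3 in, s2 out → z = 18
pivot: x1 in, s1 out → z = 93/4
No improving column remains; optimal.

2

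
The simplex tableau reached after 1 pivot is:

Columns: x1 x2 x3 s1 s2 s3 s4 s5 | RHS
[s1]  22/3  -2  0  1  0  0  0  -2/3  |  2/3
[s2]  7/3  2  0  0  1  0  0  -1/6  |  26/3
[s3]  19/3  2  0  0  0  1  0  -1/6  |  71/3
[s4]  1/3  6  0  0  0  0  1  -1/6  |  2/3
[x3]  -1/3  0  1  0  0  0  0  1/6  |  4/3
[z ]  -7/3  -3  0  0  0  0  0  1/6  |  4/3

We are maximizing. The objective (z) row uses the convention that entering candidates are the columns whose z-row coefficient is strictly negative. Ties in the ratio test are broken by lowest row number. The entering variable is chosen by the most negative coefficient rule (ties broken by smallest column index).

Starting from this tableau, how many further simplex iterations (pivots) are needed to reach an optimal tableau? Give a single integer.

3

pivot: x2 in, s4 out → z = 5/3
pivot: x1 in, s1 out → z = 129/67
pivot: s5 in, x3 out → z = 29/9
No improving column remains; optimal.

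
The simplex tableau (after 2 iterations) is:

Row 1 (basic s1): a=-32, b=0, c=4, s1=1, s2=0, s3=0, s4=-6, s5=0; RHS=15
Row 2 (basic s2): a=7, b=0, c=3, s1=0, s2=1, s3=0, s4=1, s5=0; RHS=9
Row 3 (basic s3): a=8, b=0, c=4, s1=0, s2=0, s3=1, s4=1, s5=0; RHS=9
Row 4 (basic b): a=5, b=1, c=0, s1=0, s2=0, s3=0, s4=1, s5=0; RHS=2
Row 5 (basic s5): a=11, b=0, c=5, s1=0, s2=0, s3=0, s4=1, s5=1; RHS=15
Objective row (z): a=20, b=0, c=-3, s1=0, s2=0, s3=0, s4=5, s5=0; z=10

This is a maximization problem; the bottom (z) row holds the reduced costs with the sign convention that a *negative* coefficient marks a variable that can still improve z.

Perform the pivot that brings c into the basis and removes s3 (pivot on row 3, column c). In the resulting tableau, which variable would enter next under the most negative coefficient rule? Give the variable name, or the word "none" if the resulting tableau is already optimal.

none

Pivot element 4. New z-row = old z-row − (-3)·(row 3/4).
Updated z-row coefficients: a: 26, b: 0, c: 0, s1: 0, s2: 0, s3: 3/4, s4: 23/4, s5: 0.
No coefficient is strictly negative; the tableau after this pivot is optimal.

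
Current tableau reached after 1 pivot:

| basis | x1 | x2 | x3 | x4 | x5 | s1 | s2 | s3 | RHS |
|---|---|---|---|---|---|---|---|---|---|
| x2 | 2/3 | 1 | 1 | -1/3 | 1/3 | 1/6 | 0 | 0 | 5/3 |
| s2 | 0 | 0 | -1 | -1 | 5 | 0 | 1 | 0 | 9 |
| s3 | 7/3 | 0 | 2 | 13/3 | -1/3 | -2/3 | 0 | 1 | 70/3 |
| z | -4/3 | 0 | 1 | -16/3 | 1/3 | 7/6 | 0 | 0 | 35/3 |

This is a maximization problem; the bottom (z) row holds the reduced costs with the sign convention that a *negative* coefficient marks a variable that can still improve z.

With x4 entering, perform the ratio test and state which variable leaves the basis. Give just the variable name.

Ratios: row 1 (x2): entry -1/3 ≤ 0, skip; row 2 (s2): entry -1 ≤ 0, skip; row 3 (s3): (70/3)/(13/3) = 70/13.
Minimum ratio 70/13 is in the s3 row, so s3 leaves.

s3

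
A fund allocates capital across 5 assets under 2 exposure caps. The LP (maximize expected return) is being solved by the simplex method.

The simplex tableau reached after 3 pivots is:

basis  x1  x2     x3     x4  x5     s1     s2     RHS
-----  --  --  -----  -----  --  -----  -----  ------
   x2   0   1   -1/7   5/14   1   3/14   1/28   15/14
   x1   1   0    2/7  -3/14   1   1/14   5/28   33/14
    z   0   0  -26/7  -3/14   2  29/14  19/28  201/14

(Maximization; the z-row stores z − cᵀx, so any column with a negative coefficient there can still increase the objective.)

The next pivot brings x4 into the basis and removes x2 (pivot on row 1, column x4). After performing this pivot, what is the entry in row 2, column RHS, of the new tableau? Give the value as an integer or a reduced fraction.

Pivot element is row 1, column x4: 5/14.
Normalize row 1: new (row 1, RHS) = (15/14)/(5/14) = 3.
row 2 ← row 2 − (-3/14)·(new row 1): 33/14 − (-3/14)·3 = 3.

3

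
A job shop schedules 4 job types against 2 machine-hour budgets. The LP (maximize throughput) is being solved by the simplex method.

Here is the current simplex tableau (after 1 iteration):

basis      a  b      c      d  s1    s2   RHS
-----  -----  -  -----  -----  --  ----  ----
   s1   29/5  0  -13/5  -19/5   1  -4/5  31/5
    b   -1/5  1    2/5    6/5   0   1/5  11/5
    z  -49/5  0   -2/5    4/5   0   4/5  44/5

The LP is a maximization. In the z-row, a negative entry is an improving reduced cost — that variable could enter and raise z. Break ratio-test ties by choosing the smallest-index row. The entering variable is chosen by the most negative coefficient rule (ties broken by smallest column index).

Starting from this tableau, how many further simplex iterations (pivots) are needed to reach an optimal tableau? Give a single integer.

pivot: a in, s1 out → z = 559/29
pivot: d in, b out → z = 991/31
pivot: c in, d out → z = 509/9
No improving column remains; optimal.

3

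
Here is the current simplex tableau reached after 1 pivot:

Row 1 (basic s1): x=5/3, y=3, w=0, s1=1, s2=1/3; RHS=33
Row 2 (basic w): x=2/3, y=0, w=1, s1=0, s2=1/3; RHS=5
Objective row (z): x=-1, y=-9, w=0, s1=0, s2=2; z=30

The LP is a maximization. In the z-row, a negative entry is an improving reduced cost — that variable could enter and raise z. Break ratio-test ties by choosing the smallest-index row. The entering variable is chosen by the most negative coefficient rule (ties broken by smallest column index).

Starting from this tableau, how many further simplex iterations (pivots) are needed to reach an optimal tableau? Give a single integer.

1

pivot: y in, s1 out → z = 129
No improving column remains; optimal.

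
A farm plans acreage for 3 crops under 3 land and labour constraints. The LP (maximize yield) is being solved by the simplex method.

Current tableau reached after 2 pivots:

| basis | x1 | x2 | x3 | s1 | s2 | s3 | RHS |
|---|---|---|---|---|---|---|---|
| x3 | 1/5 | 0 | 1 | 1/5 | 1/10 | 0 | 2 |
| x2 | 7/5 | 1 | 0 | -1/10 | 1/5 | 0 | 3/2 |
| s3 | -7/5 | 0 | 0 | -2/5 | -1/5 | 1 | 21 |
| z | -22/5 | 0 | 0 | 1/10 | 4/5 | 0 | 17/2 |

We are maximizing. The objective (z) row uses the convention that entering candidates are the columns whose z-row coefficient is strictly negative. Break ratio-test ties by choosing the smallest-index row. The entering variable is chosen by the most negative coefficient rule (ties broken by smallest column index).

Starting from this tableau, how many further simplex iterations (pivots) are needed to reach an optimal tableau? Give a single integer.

pivot: x1 in, x2 out → z = 185/14
pivot: s1 in, x3 out → z = 15
No improving column remains; optimal.

2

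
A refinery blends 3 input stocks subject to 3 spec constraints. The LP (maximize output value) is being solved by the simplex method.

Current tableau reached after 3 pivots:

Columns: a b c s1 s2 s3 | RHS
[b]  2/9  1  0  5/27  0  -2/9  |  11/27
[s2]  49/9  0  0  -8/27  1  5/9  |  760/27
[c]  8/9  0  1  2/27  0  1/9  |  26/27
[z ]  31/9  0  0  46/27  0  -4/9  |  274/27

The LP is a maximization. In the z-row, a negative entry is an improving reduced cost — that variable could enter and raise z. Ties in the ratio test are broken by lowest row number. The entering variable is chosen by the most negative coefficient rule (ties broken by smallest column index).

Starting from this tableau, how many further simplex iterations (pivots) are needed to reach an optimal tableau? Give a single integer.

1

pivot: s3 in, c out → z = 14
No improving column remains; optimal.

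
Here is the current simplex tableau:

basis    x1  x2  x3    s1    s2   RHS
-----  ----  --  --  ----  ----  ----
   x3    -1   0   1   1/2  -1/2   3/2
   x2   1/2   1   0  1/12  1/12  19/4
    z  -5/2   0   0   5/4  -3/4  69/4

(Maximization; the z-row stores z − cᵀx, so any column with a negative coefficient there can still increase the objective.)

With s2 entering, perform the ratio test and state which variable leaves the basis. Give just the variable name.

Ratios: row 1 (x3): entry -1/2 ≤ 0, skip; row 2 (x2): (19/4)/(1/12) = 57.
Minimum ratio 57 is in the x2 row, so x2 leaves.

x2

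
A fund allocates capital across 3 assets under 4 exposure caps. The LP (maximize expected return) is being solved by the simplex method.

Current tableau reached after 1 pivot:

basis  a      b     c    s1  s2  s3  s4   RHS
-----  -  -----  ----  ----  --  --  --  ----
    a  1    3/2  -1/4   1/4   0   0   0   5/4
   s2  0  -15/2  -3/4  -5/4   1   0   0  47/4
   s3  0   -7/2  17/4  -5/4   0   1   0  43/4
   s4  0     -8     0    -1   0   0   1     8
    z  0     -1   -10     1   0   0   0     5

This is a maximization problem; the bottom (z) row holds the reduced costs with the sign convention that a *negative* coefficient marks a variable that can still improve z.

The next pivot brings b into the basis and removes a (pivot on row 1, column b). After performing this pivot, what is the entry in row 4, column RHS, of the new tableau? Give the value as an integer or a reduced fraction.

Pivot element is row 1, column b: 3/2.
Normalize row 1: new (row 1, RHS) = (5/4)/(3/2) = 5/6.
row 4 ← row 4 − (-8)·(new row 1): 8 − (-8)·(5/6) = 44/3.

44/3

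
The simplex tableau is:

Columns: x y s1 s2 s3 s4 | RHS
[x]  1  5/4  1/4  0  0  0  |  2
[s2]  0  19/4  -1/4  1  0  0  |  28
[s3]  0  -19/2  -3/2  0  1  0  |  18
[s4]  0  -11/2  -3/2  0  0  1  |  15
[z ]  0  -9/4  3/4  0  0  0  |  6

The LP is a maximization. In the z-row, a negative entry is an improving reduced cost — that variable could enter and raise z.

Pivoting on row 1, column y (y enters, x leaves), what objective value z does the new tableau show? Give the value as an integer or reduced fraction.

48/5

Minimum ratio for y: 2/(5/4) = 8/5.
z changes by −(z-row coeff of y)·ratio = −(-9/4)·(8/5) = 18/5.
New z = 6 + (18/5) = 48/5.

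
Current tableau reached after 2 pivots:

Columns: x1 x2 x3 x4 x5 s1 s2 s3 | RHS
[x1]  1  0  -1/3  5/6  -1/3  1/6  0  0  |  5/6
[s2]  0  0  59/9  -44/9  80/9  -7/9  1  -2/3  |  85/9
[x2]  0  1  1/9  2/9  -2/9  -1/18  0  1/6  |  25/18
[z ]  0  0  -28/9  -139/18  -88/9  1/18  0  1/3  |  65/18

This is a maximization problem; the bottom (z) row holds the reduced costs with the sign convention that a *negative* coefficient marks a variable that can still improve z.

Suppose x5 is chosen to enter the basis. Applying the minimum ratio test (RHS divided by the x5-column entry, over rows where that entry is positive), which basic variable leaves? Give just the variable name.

s2

Ratios: row 1 (x1): entry -1/3 ≤ 0, skip; row 2 (s2): (85/9)/(80/9) = 17/16; row 3 (x2): entry -2/9 ≤ 0, skip.
Minimum ratio 17/16 is in the s2 row, so s2 leaves.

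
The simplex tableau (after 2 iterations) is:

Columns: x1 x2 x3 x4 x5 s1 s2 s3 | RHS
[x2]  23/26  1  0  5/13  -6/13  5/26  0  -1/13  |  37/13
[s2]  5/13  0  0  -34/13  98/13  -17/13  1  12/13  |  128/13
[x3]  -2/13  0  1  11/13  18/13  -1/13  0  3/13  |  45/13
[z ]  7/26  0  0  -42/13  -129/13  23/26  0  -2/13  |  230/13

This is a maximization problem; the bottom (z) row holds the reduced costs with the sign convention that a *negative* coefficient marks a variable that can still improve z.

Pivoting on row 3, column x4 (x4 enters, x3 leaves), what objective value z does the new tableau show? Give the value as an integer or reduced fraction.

Minimum ratio for x4: (45/13)/(11/13) = 45/11.
z changes by −(z-row coeff of x4)·ratio = −(-42/13)·(45/11) = 1890/143.
New z = 230/13 + (1890/143) = 340/11.

340/11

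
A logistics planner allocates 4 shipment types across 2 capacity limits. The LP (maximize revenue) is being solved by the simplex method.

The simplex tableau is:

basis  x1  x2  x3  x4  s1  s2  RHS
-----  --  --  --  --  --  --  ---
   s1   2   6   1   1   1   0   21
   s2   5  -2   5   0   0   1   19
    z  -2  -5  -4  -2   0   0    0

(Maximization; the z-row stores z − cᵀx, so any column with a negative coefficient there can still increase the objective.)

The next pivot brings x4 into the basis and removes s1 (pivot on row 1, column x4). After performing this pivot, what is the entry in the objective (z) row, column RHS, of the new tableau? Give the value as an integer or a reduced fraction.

Pivot element is row 1, column x4: 1.
Normalize row 1: new (row 1, RHS) = 21/1 = 21.
z-row ← z-row − (-2)·(new row 1): 0 − (-2)·21 = 42.

42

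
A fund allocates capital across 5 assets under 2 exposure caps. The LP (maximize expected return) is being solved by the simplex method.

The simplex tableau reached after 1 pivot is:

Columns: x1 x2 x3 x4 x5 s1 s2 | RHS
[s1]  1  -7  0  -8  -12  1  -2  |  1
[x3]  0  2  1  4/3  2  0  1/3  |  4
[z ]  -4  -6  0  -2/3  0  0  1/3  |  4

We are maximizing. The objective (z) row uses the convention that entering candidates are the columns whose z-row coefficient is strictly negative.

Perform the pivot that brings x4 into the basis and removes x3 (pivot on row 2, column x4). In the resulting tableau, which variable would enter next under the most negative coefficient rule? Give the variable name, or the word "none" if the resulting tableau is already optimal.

x2

Pivot element 4/3. New z-row = old z-row − (-2/3)·(row 2/(4/3)).
Updated z-row coefficients: x1: -4, x2: -5, x3: 1/2, x4: 0, x5: 1, s1: 0, s2: 1/2.
The most negative is -5 in column x2, so x2 would enter next.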